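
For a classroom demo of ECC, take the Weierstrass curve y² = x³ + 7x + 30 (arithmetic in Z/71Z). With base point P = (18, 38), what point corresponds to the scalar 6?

(56, 61)

Double-and-add on 6 = (110)₂. Start with P = (18, 38) for the leading 1-bit.
double: tangent at (18, 38): λ = (3·18² + 7)/(2·38) ≡ 56/5. 5⁻¹ ≡ 57 (mod 71) since 5·57 = 285 ≡ 1, so λ ≡ 56·57 ≡ 68.
  x = λ² - 18 - 18 = 4624 - 36 ≡ 44; y = λ·(18 - 44) - 38 ≡ 40. → (44, 40)
add P: (44, 40) + (18, 38). λ = (38 - 40)/(18 - 44) ≡ 69/45 mod 71. 45⁻¹ ≡ 30 (mod 71) since 45·30 = 1350 ≡ 1, so λ ≡ 11.
  x = λ² - 44 - 18 = 121 - 62 ≡ 59; y = λ·(44 - 59) - 40 ≡ 8. → (59, 8)
double: tangent at (59, 8): λ = (3·59² + 7)/(2·8) ≡ 13/16. 16⁻¹ ≡ 40 (mod 71), so λ ≡ 13·40 ≡ 23.
  x = λ² - 59 - 59 = 529 - 118 ≡ 56; y = λ·(59 - 56) - 8 ≡ 61. → (56, 61)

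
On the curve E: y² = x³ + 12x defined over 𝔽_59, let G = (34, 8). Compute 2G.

tangent at (34, 8): λ = (3·34² + 12)/(2·8) ≡ 58/16. 16⁻¹ ≡ 48 (mod 59), so λ ≡ 58·48 ≡ 11.
  x = λ² - 34 - 34 = 121 - 68 ≡ 53; y = λ·(34 - 53) - 8 ≡ 19. → (53, 19)

(53, 19)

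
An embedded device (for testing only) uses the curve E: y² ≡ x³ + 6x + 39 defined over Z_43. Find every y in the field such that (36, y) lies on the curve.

x³ + 6x + 39 = 46911 ≡ 41 (mod 43).
Square roots of 41 mod 43: 16 and 27 (since 16² = 256 ≡ 41).

16, 27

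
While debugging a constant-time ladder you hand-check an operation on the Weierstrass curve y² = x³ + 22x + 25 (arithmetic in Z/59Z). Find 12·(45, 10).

(52, 0)

Write Q = (45, 10).
Repeated addition: build up to 12Q.
2Q: tangent at (45, 10): λ = (3·45² + 22)/(2·10) ≡ 20/20. 20⁻¹ ≡ 3 (mod 59) since 20·3 = 60 ≡ 1, so λ ≡ 20·3 ≡ 1.
  x = λ² - 45 - 45 = 1 - 90 ≡ 29; y = λ·(45 - 29) - 10 ≡ 6. → (29, 6)
3Q: (29, 6) + (45, 10). λ = (10 - 6)/(45 - 29) ≡ 4/16 mod 59. 16⁻¹ ≡ 48 (mod 59), so λ ≡ 15.
  x = λ² - 29 - 45 = 225 - 74 ≡ 33; y = λ·(29 - 33) - 6 ≡ 52. → (33, 52)
4Q: (33, 52) + (45, 10). λ = (10 - 52)/(45 - 33) ≡ 17/12 mod 59. 12⁻¹ ≡ 5 (mod 59) since 12·5 = 60 ≡ 1, so λ ≡ 26.
  x = λ² - 33 - 45 = 676 - 78 ≡ 8; y = λ·(33 - 8) - 52 ≡ 8. → (8, 8)
5Q: (8, 8) + (45, 10). λ = (10 - 8)/(45 - 8) ≡ 2/37 mod 59. 37⁻¹ ≡ 8 (mod 59) since 37·8 = 296 ≡ 1, so λ ≡ 16.
  x = λ² - 8 - 45 = 256 - 53 ≡ 26; y = λ·(8 - 26) - 8 ≡ 58. → (26, 58)
6Q: (26, 58) + (45, 10). λ = (10 - 58)/(45 - 26) ≡ 11/19 mod 59. 19⁻¹ ≡ 28 (mod 59) since 19·28 = 532 ≡ 1, so λ ≡ 13.
  x = λ² - 26 - 45 = 169 - 71 ≡ 39; y = λ·(26 - 39) - 58 ≡ 9. → (39, 9)
7Q: (39, 9) + (45, 10). λ = (10 - 9)/(45 - 39) ≡ 1/6 mod 59. 6⁻¹ ≡ 10 (mod 59), so λ ≡ 10.
  x = λ² - 39 - 45 = 100 - 84 ≡ 16; y = λ·(39 - 16) - 9 ≡ 44. → (16, 44)
8Q: (16, 44) + (45, 10). λ = (10 - 44)/(45 - 16) ≡ 25/29 mod 59. 29⁻¹ ≡ 57 (mod 59), so λ ≡ 9.
  x = λ² - 16 - 45 = 81 - 61 ≡ 20; y = λ·(16 - 20) - 44 ≡ 38. → (20, 38)
9Q: (20, 38) + (45, 10). λ = (10 - 38)/(45 - 20) ≡ 31/25 mod 59. 25⁻¹ ≡ 26 (mod 59) since 25·26 = 650 ≡ 1, so λ ≡ 39.
  x = λ² - 20 - 45 = 1521 - 65 ≡ 40; y = λ·(20 - 40) - 38 ≡ 8. → (40, 8)
10Q: (40, 8) + (45, 10). λ = (10 - 8)/(45 - 40) ≡ 2/5 mod 59. 5⁻¹ ≡ 12 (mod 59) since 5·12 = 60 ≡ 1, so λ ≡ 24.
  x = λ² - 40 - 45 = 576 - 85 ≡ 19; y = λ·(40 - 19) - 8 ≡ 24. → (19, 24)
11Q: (19, 24) + (45, 10). λ = (10 - 24)/(45 - 19) ≡ 45/26 mod 59. 26⁻¹ ≡ 25 (mod 59), so λ ≡ 4.
  x = λ² - 19 - 45 = 16 - 64 ≡ 11; y = λ·(19 - 11) - 24 ≡ 8. → (11, 8)
12Q: (11, 8) + (45, 10). λ = (10 - 8)/(45 - 11) ≡ 2/34 mod 59. 34⁻¹ ≡ 33 (mod 59), so λ ≡ 7.
  x = λ² - 11 - 45 = 49 - 56 ≡ 52; y = λ·(11 - 52) - 8 ≡ 0. → (52, 0)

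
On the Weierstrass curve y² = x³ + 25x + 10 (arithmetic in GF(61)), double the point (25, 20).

tangent at (25, 20): λ = (3·25² + 25)/(2·20) ≡ 9/40. 40⁻¹ ≡ 29 (mod 61) since 40·29 = 1160 ≡ 1, so λ ≡ 9·29 ≡ 17.
  x = λ² - 25 - 25 = 289 - 50 ≡ 56; y = λ·(25 - 56) - 20 ≡ 2. → (56, 2)

(56, 2)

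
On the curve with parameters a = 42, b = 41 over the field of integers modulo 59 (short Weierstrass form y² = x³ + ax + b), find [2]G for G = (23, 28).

tangent at (23, 28): λ = (3·23² + 42)/(2·28) ≡ 36/56. 56⁻¹ ≡ 39 (mod 59), so λ ≡ 36·39 ≡ 47.
  x = λ² - 23 - 23 = 2209 - 46 ≡ 39; y = λ·(23 - 39) - 28 ≡ 46. → (39, 46)

(39, 46)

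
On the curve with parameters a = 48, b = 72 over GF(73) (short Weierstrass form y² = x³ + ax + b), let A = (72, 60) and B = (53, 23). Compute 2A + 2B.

(34, 37)

First 2A:
Repeated addition: build up to 2A.
2A: tangent at (72, 60): λ = (3·72² + 48)/(2·60) ≡ 51/47. 47⁻¹ ≡ 14 (mod 73), so λ ≡ 51·14 ≡ 57.
  x = λ² - 72 - 72 = 3249 - 144 ≡ 39; y = λ·(72 - 39) - 60 ≡ 69. → (39, 69)
2A = (39, 69).
Next 2B:
Repeated addition: build up to 2B.
2B: tangent at (53, 23): λ = (3·53² + 48)/(2·23) ≡ 7/46. 46⁻¹ ≡ 27 (mod 73), so λ ≡ 7·27 ≡ 43.
  x = λ² - 53 - 53 = 1849 - 106 ≡ 64; y = λ·(53 - 64) - 23 ≡ 15. → (64, 15)
2B = (64, 15).
Finally 2A + 2B:
(39, 69) + (64, 15). λ = (15 - 69)/(64 - 39) ≡ 19/25 mod 73. 25⁻¹ ≡ 38 (mod 73), so λ ≡ 65.
  x = λ² - 39 - 64 = 4225 - 103 ≡ 34; y = λ·(39 - 34) - 69 ≡ 37. → (34, 37)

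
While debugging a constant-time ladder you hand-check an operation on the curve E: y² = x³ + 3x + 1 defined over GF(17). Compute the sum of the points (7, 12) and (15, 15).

(14, 13)

(7, 12) + (15, 15). λ = (15 - 12)/(15 - 7) ≡ 3/8 mod 17. 8⁻¹ ≡ 15 (mod 17), so λ ≡ 11.
  x = λ² - 7 - 15 = 121 - 22 ≡ 14; y = λ·(7 - 14) - 12 ≡ 13. → (14, 13)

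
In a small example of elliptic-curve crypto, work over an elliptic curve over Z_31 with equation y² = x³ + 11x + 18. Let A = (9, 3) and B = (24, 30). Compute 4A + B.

First 4A:
Repeated addition: build up to 4A.
2A: tangent at (9, 3): λ = (3·9² + 11)/(2·3) ≡ 6/6. 6⁻¹ ≡ 26 (mod 31) since 6·26 = 156 ≡ 1, so λ ≡ 6·26 ≡ 1.
  x = λ² - 9 - 9 = 1 - 18 ≡ 14; y = λ·(9 - 14) - 3 ≡ 23. → (14, 23)
3A: (14, 23) + (9, 3). λ = (3 - 23)/(9 - 14) ≡ 11/26 mod 31. 26⁻¹ ≡ 6 (mod 31), so λ ≡ 4.
  x = λ² - 14 - 9 = 16 - 23 ≡ 24; y = λ·(14 - 24) - 23 ≡ 30. → (24, 30)
4A: (24, 30) + (9, 3). λ = (3 - 30)/(9 - 24) ≡ 4/16 mod 31. 16⁻¹ ≡ 2 (mod 31), so λ ≡ 8.
  x = λ² - 24 - 9 = 64 - 33 ≡ 0; y = λ·(24 - 0) - 30 ≡ 7. → (0, 7)
4A = (0, 7).
Finally 4A + B:
(0, 7) + (24, 30). λ = (30 - 7)/(24 - 0) ≡ 23/24 mod 31. 24⁻¹ ≡ 22 (mod 31), so λ ≡ 10.
  x = λ² - 0 - 24 = 100 - 24 ≡ 14; y = λ·(0 - 14) - 7 ≡ 8. → (14, 8)

(14, 8)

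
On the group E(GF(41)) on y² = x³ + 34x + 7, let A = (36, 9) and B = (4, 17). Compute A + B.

(36, 9) + (4, 17). λ = (17 - 9)/(4 - 36) ≡ 8/9 mod 41. 9⁻¹ ≡ 32 (mod 41), so λ ≡ 10.
  x = λ² - 36 - 4 = 100 - 40 ≡ 19; y = λ·(36 - 19) - 9 ≡ 38. → (19, 38)

(19, 38)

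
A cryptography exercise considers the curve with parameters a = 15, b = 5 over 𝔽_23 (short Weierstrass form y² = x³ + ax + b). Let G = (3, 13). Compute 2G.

tangent at (3, 13): λ = (3·3² + 15)/(2·13) ≡ 19/3. 3⁻¹ ≡ 8 (mod 23) since 3·8 = 24 ≡ 1, so λ ≡ 19·8 ≡ 14.
  x = λ² - 3 - 3 = 196 - 6 ≡ 6; y = λ·(3 - 6) - 13 ≡ 14. → (6, 14)

(6, 14)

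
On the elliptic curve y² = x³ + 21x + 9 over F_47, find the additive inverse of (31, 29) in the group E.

(31, 18)

-(31, 29) = (31, -29 mod 47) = (31, 18).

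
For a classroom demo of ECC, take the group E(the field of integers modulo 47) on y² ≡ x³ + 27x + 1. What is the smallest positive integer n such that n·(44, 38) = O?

2P: tangent at (44, 38): λ = (3·44² + 27)/(2·38) ≡ 7/29. 29⁻¹ ≡ 13 (mod 47) since 29·13 = 377 ≡ 1, so λ ≡ 7·13 ≡ 44.
  x = λ² - 44 - 44 = 1936 - 88 ≡ 15; y = λ·(44 - 15) - 38 ≡ 16. → (15, 16)
3P: (15, 16) + (44, 38). λ = (38 - 16)/(44 - 15) ≡ 22/29 mod 47. 29⁻¹ ≡ 13 (mod 47), so λ ≡ 4.
  x = λ² - 15 - 44 = 16 - 59 ≡ 4; y = λ·(15 - 4) - 16 ≡ 28. → (4, 28)
4P: (4, 28) + (44, 38). λ = (38 - 28)/(44 - 4) ≡ 10/40 mod 47. 40⁻¹ ≡ 20 (mod 47), so λ ≡ 12.
  x = λ² - 4 - 44 = 144 - 48 ≡ 2; y = λ·(4 - 2) - 28 ≡ 43. → (2, 43)
5P: (2, 43) + (44, 38). λ = (38 - 43)/(44 - 2) ≡ 42/42 mod 47. 42⁻¹ ≡ 28 (mod 47), so λ ≡ 1.
  x = λ² - 2 - 44 = 1 - 46 ≡ 2; y = λ·(2 - 2) - 43 ≡ 4. → (2, 4)
6P: (2, 4) + (44, 38). λ = (38 - 4)/(44 - 2) ≡ 34/42 mod 47. 42⁻¹ ≡ 28 (mod 47), so λ ≡ 12.
  x = λ² - 2 - 44 = 144 - 46 ≡ 4; y = λ·(2 - 4) - 4 ≡ 19. → (4, 19)
7P: (4, 19) + (44, 38). λ = (38 - 19)/(44 - 4) ≡ 19/40 mod 47. 40⁻¹ ≡ 20 (mod 47) since 40·20 = 800 ≡ 1, so λ ≡ 4.
  x = λ² - 4 - 44 = 16 - 48 ≡ 15; y = λ·(4 - 15) - 19 ≡ 31. → (15, 31)
8P: (15, 31) + (44, 38). λ = (38 - 31)/(44 - 15) ≡ 7/29 mod 47. 29⁻¹ ≡ 13 (mod 47) since 29·13 = 377 ≡ 1, so λ ≡ 44.
  x = λ² - 15 - 44 = 1936 - 59 ≡ 44; y = λ·(15 - 44) - 31 ≡ 9. → (44, 9)
9P: (44, 9) + (44, 38): same x and y₁ ≡ -y₂, so the sum is O.
9P = O, so the order is 9.

9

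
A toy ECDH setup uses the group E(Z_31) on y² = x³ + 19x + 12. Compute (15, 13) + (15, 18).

The two points share x = 15 and their y-coordinates satisfy 13 + 18 ≡ 0 (mod 31), so they are inverses. Their sum is ∞.

O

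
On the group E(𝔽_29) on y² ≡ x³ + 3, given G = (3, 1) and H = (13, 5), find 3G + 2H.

First 3G:
Repeated addition: build up to 3G.
2G: tangent at (3, 1): λ = (3·3² + 0)/(2·1) ≡ 27/2. 2⁻¹ ≡ 15 (mod 29) since 2·15 = 30 ≡ 1, so λ ≡ 27·15 ≡ 28.
  x = λ² - 3 - 3 = 784 - 6 ≡ 24; y = λ·(3 - 24) - 1 ≡ 20. → (24, 20)
3G: (24, 20) + (3, 1). λ = (1 - 20)/(3 - 24) ≡ 10/8 mod 29. 8⁻¹ ≡ 11 (mod 29), so λ ≡ 23.
  x = λ² - 24 - 3 = 529 - 27 ≡ 9; y = λ·(24 - 9) - 20 ≡ 6. → (9, 6)
3G = (9, 6).
Next 2H:
Repeated addition: build up to 2H.
2H: tangent at (13, 5): λ = (3·13² + 0)/(2·5) ≡ 14/10. 10⁻¹ ≡ 3 (mod 29) since 10·3 = 30 ≡ 1, so λ ≡ 14·3 ≡ 13.
  x = λ² - 13 - 13 = 169 - 26 ≡ 27; y = λ·(13 - 27) - 5 ≡ 16. → (27, 16)
2H = (27, 16).
Finally 3G + 2H:
(9, 6) + (27, 16). λ = (16 - 6)/(27 - 9) ≡ 10/18 mod 29. 18⁻¹ ≡ 21 (mod 29), so λ ≡ 7.
  x = λ² - 9 - 27 = 49 - 36 ≡ 13; y = λ·(9 - 13) - 6 ≡ 24. → (13, 24)

(13, 24)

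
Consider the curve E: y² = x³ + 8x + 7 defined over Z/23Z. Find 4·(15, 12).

Write Q = (15, 12).
Repeated addition: build up to 4Q.
2Q: tangent at (15, 12): λ = (3·15² + 8)/(2·12) ≡ 16/1. 1⁻¹ ≡ 1 (mod 23) since 1·1 = 1 ≡ 1, so λ ≡ 16·1 ≡ 16.
  x = λ² - 15 - 15 = 256 - 30 ≡ 19; y = λ·(15 - 19) - 12 ≡ 16. → (19, 16)
3Q: (19, 16) + (15, 12). λ = (12 - 16)/(15 - 19) ≡ 19/19 mod 23. 19⁻¹ ≡ 17 (mod 23), so λ ≡ 1.
  x = λ² - 19 - 15 = 1 - 34 ≡ 13; y = λ·(19 - 13) - 16 ≡ 13. → (13, 13)
4Q: (13, 13) + (15, 12). λ = (12 - 13)/(15 - 13) ≡ 22/2 mod 23. 2⁻¹ ≡ 12 (mod 23) since 2·12 = 24 ≡ 1, so λ ≡ 11.
  x = λ² - 13 - 15 = 121 - 28 ≡ 1; y = λ·(13 - 1) - 13 ≡ 4. → (1, 4)

(1, 4)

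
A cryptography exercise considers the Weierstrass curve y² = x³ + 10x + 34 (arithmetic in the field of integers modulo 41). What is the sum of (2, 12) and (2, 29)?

The two points share x = 2 and their y-coordinates satisfy 12 + 29 ≡ 0 (mod 41), so they are inverses. Their sum is O.

O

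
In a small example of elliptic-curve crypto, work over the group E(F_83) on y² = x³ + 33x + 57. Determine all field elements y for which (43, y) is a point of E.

x³ + 33x + 57 = 80983 ≡ 58 (mod 83).
58 is a non-residue mod 83; no y exists.

none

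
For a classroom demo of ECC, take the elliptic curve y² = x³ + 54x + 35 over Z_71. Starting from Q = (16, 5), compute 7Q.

(64, 38)

Repeated addition: build up to 7Q.
2Q: tangent at (16, 5): λ = (3·16² + 54)/(2·5) ≡ 41/10. 10⁻¹ ≡ 64 (mod 71), so λ ≡ 41·64 ≡ 68.
  x = λ² - 16 - 16 = 4624 - 32 ≡ 48; y = λ·(16 - 48) - 5 ≡ 20. → (48, 20)
3Q: (48, 20) + (16, 5). λ = (5 - 20)/(16 - 48) ≡ 56/39 mod 71. 39⁻¹ ≡ 51 (mod 71), so λ ≡ 16.
  x = λ² - 48 - 16 = 256 - 64 ≡ 50; y = λ·(48 - 50) - 20 ≡ 19. → (50, 19)
4Q: (50, 19) + (16, 5). λ = (5 - 19)/(16 - 50) ≡ 57/37 mod 71. 37⁻¹ ≡ 48 (mod 71) since 37·48 = 1776 ≡ 1, so λ ≡ 38.
  x = λ² - 50 - 16 = 1444 - 66 ≡ 29; y = λ·(50 - 29) - 19 ≡ 69. → (29, 69)
5Q: (29, 69) + (16, 5). λ = (5 - 69)/(16 - 29) ≡ 7/58 mod 71. 58⁻¹ ≡ 60 (mod 71) since 58·60 = 3480 ≡ 1, so λ ≡ 65.
  x = λ² - 29 - 16 = 4225 - 45 ≡ 62; y = λ·(29 - 62) - 69 ≡ 58. → (62, 58)
6Q: (62, 58) + (16, 5). λ = (5 - 58)/(16 - 62) ≡ 18/25 mod 71. 25⁻¹ ≡ 54 (mod 71), so λ ≡ 49.
  x = λ² - 62 - 16 = 2401 - 78 ≡ 51; y = λ·(62 - 51) - 58 ≡ 55. → (51, 55)
7Q: (51, 55) + (16, 5). λ = (5 - 55)/(16 - 51) ≡ 21/36 mod 71. 36⁻¹ ≡ 2 (mod 71), so λ ≡ 42.
  x = λ² - 51 - 16 = 1764 - 67 ≡ 64; y = λ·(51 - 64) - 55 ≡ 38. → (64, 38)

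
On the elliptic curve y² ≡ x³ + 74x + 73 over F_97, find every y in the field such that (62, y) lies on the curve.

2, 95

x³ + 74x + 73 = 242989 ≡ 4 (mod 97).
Square roots of 4 mod 97: 2 and 95 (since 2² = 4 ≡ 4).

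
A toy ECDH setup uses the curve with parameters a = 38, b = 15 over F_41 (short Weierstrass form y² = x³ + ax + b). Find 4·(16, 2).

(29, 39)

Write Q = (16, 2).
Double-and-add on 4 = (100)₂. Start with Q = (16, 2) for the leading 1-bit.
double: tangent at (16, 2): λ = (3·16² + 38)/(2·2) ≡ 27/4. 4⁻¹ ≡ 31 (mod 41) since 4·31 = 124 ≡ 1, so λ ≡ 27·31 ≡ 17.
  x = λ² - 16 - 16 = 289 - 32 ≡ 11; y = λ·(16 - 11) - 2 ≡ 1. → (11, 1)
double: tangent at (11, 1): λ = (3·11² + 38)/(2·1) ≡ 32/2. 2⁻¹ ≡ 21 (mod 41), so λ ≡ 32·21 ≡ 16.
  x = λ² - 11 - 11 = 256 - 22 ≡ 29; y = λ·(11 - 29) - 1 ≡ 39. → (29, 39)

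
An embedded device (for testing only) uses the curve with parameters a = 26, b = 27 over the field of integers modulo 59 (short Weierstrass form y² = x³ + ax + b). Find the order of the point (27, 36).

8

2P: tangent at (27, 36): λ = (3·27² + 26)/(2·36) ≡ 30/13. 13⁻¹ ≡ 50 (mod 59) since 13·50 = 650 ≡ 1, so λ ≡ 30·50 ≡ 25.
  x = λ² - 27 - 27 = 625 - 54 ≡ 40; y = λ·(27 - 40) - 36 ≡ 52. → (40, 52)
3P: (40, 52) + (27, 36). λ = (36 - 52)/(27 - 40) ≡ 43/46 mod 59. 46⁻¹ ≡ 9 (mod 59), so λ ≡ 33.
  x = λ² - 40 - 27 = 1089 - 67 ≡ 19; y = λ·(40 - 19) - 52 ≡ 51. → (19, 51)
4P: (19, 51) + (27, 36). λ = (36 - 51)/(27 - 19) ≡ 44/8 mod 59. 8⁻¹ ≡ 37 (mod 59), so λ ≡ 35.
  x = λ² - 19 - 27 = 1225 - 46 ≡ 58; y = λ·(19 - 58) - 51 ≡ 0. → (58, 0)
5P: (58, 0) + (27, 36). λ = (36 - 0)/(27 - 58) ≡ 36/28 mod 59. 28⁻¹ ≡ 19 (mod 59) since 28·19 = 532 ≡ 1, so λ ≡ 35.
  x = λ² - 58 - 27 = 1225 - 85 ≡ 19; y = λ·(58 - 19) - 0 ≡ 8. → (19, 8)
6P: (19, 8) + (27, 36). λ = (36 - 8)/(27 - 19) ≡ 28/8 mod 59. 8⁻¹ ≡ 37 (mod 59) since 8·37 = 296 ≡ 1, so λ ≡ 33.
  x = λ² - 19 - 27 = 1089 - 46 ≡ 40; y = λ·(19 - 40) - 8 ≡ 7. → (40, 7)
7P: (40, 7) + (27, 36). λ = (36 - 7)/(27 - 40) ≡ 29/46 mod 59. 46⁻¹ ≡ 9 (mod 59), so λ ≡ 25.
  x = λ² - 40 - 27 = 625 - 67 ≡ 27; y = λ·(40 - 27) - 7 ≡ 23. → (27, 23)
8P: (27, 23) + (27, 36): same x and y₁ ≡ -y₂, so the sum is O.
8P = O, so the order is 8.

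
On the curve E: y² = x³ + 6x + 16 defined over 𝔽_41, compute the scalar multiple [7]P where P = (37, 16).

(37, 16)

Double-and-add on 7 = (111)₂. Start with P = (37, 16) for the leading 1-bit.
double: tangent at (37, 16): λ = (3·37² + 6)/(2·16) ≡ 13/32. 32⁻¹ ≡ 9 (mod 41), so λ ≡ 13·9 ≡ 35.
  x = λ² - 37 - 37 = 1225 - 74 ≡ 3; y = λ·(37 - 3) - 16 ≡ 26. → (3, 26)
add P: (3, 26) + (37, 16). λ = (16 - 26)/(37 - 3) ≡ 31/34 mod 41. 34⁻¹ ≡ 35 (mod 41), so λ ≡ 19.
  x = λ² - 3 - 37 = 361 - 40 ≡ 34; y = λ·(3 - 34) - 26 ≡ 0. → (34, 0)
double: (34, 0) + (34, 0): same x and y₁ ≡ -y₂, so the sum is 𝒪.
add P: 𝒪 + (37, 16) = (37, 16) (identity).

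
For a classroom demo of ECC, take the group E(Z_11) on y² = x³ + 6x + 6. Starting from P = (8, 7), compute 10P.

Repeated addition: build up to 10P.
2P: tangent at (8, 7): λ = (3·8² + 6)/(2·7) ≡ 0/3. 3⁻¹ ≡ 4 (mod 11) since 3·4 = 12 ≡ 1, so λ ≡ 0·4 ≡ 0.
  x = λ² - 8 - 8 = 0 - 16 ≡ 6; y = λ·(8 - 6) - 7 ≡ 4. → (6, 4)
3P: (6, 4) + (8, 7). λ = (7 - 4)/(8 - 6) ≡ 3/2 mod 11. 2⁻¹ ≡ 6 (mod 11), so λ ≡ 7.
  x = λ² - 6 - 8 = 49 - 14 ≡ 2; y = λ·(6 - 2) - 4 ≡ 2. → (2, 2)
4P: (2, 2) + (8, 7). λ = (7 - 2)/(8 - 2) ≡ 5/6 mod 11. 6⁻¹ ≡ 2 (mod 11) since 6·2 = 12 ≡ 1, so λ ≡ 10.
  x = λ² - 2 - 8 = 100 - 10 ≡ 2; y = λ·(2 - 2) - 2 ≡ 9. → (2, 9)
5P: (2, 9) + (8, 7). λ = (7 - 9)/(8 - 2) ≡ 9/6 mod 11. 6⁻¹ ≡ 2 (mod 11), so λ ≡ 7.
  x = λ² - 2 - 8 = 49 - 10 ≡ 6; y = λ·(2 - 6) - 9 ≡ 7. → (6, 7)
6P: (6, 7) + (8, 7). λ = (7 - 7)/(8 - 6) ≡ 0/2 mod 11. 2⁻¹ ≡ 6 (mod 11) since 2·6 = 12 ≡ 1, so λ ≡ 0.
  x = λ² - 6 - 8 = 0 - 14 ≡ 8; y = λ·(6 - 8) - 7 ≡ 4. → (8, 4)
7P: (8, 4) + (8, 7): same x and y₁ ≡ -y₂, so the sum is O.
8P: O + (8, 7) = (8, 7) (identity).
9P: tangent at (8, 7): λ = (3·8² + 6)/(2·7) ≡ 0/3. 3⁻¹ ≡ 4 (mod 11), so λ ≡ 0·4 ≡ 0.
  x = λ² - 8 - 8 = 0 - 16 ≡ 6; y = λ·(8 - 6) - 7 ≡ 4. → (6, 4)
10P: (6, 4) + (8, 7). λ = (7 - 4)/(8 - 6) ≡ 3/2 mod 11. 2⁻¹ ≡ 6 (mod 11), so λ ≡ 7.
  x = λ² - 6 - 8 = 49 - 14 ≡ 2; y = λ·(6 - 2) - 4 ≡ 2. → (2, 2)

(2, 2)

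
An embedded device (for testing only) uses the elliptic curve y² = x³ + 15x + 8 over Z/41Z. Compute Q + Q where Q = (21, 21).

tangent at (21, 21): λ = (3·21² + 15)/(2·21) ≡ 26/1. 1⁻¹ ≡ 1 (mod 41), so λ ≡ 26·1 ≡ 26.
  x = λ² - 21 - 21 = 676 - 42 ≡ 19; y = λ·(21 - 19) - 21 ≡ 31. → (19, 31)

(19, 31)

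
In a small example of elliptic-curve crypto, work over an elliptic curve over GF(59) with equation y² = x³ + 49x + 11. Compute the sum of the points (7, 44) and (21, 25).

(50, 27)

(7, 44) + (21, 25). λ = (25 - 44)/(21 - 7) ≡ 40/14 mod 59. 14⁻¹ ≡ 38 (mod 59) since 14·38 = 532 ≡ 1, so λ ≡ 45.
  x = λ² - 7 - 21 = 2025 - 28 ≡ 50; y = λ·(7 - 50) - 44 ≡ 27. → (50, 27)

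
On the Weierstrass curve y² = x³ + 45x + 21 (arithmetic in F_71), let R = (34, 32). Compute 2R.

tangent at (34, 32): λ = (3·34² + 45)/(2·32) ≡ 34/64. 64⁻¹ ≡ 10 (mod 71) since 64·10 = 640 ≡ 1, so λ ≡ 34·10 ≡ 56.
  x = λ² - 34 - 34 = 3136 - 68 ≡ 15; y = λ·(34 - 15) - 32 ≡ 38. → (15, 38)

(15, 38)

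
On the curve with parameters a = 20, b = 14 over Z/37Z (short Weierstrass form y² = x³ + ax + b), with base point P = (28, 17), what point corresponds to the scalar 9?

O

Repeated addition: build up to 9P.
2P: tangent at (28, 17): λ = (3·28² + 20)/(2·17) ≡ 4/34. 34⁻¹ ≡ 12 (mod 37) since 34·12 = 408 ≡ 1, so λ ≡ 4·12 ≡ 11.
  x = λ² - 28 - 28 = 121 - 56 ≡ 28; y = λ·(28 - 28) - 17 ≡ 20. → (28, 20)
3P: (28, 20) + (28, 17): same x and y₁ ≡ -y₂, so the sum is O.
4P: O + (28, 17) = (28, 17) (identity).
5P: tangent at (28, 17): λ = (3·28² + 20)/(2·17) ≡ 4/34. 34⁻¹ ≡ 12 (mod 37), so λ ≡ 4·12 ≡ 11.
  x = λ² - 28 - 28 = 121 - 56 ≡ 28; y = λ·(28 - 28) - 17 ≡ 20. → (28, 20)
6P: (28, 20) + (28, 17): same x and y₁ ≡ -y₂, so the sum is O.
7P: O + (28, 17) = (28, 17) (identity).
8P: tangent at (28, 17): λ = (3·28² + 20)/(2·17) ≡ 4/34. 34⁻¹ ≡ 12 (mod 37), so λ ≡ 4·12 ≡ 11.
  x = λ² - 28 - 28 = 121 - 56 ≡ 28; y = λ·(28 - 28) - 17 ≡ 20. → (28, 20)
9P: (28, 20) + (28, 17): same x and y₁ ≡ -y₂, so the sum is O.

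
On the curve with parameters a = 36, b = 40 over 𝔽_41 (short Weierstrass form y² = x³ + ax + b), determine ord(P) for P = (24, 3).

7

2P: tangent at (24, 3): λ = (3·24² + 36)/(2·3) ≡ 1/6. 6⁻¹ ≡ 7 (mod 41) since 6·7 = 42 ≡ 1, so λ ≡ 1·7 ≡ 7.
  x = λ² - 24 - 24 = 49 - 48 ≡ 1; y = λ·(24 - 1) - 3 ≡ 35. → (1, 35)
3P: (1, 35) + (24, 3). λ = (3 - 35)/(24 - 1) ≡ 9/23 mod 41. 23⁻¹ ≡ 25 (mod 41), so λ ≡ 20.
  x = λ² - 1 - 24 = 400 - 25 ≡ 6; y = λ·(1 - 6) - 35 ≡ 29. → (6, 29)
4P: (6, 29) + (24, 3). λ = (3 - 29)/(24 - 6) ≡ 15/18 mod 41. 18⁻¹ ≡ 16 (mod 41), so λ ≡ 35.
  x = λ² - 6 - 24 = 1225 - 30 ≡ 6; y = λ·(6 - 6) - 29 ≡ 12. → (6, 12)
5P: (6, 12) + (24, 3). λ = (3 - 12)/(24 - 6) ≡ 32/18 mod 41. 18⁻¹ ≡ 16 (mod 41) since 18·16 = 288 ≡ 1, so λ ≡ 20.
  x = λ² - 6 - 24 = 400 - 30 ≡ 1; y = λ·(6 - 1) - 12 ≡ 6. → (1, 6)
6P: (1, 6) + (24, 3). λ = (3 - 6)/(24 - 1) ≡ 38/23 mod 41. 23⁻¹ ≡ 25 (mod 41) since 23·25 = 575 ≡ 1, so λ ≡ 7.
  x = λ² - 1 - 24 = 49 - 25 ≡ 24; y = λ·(1 - 24) - 6 ≡ 38. → (24, 38)
7P: (24, 38) + (24, 3): same x and y₁ ≡ -y₂, so the sum is ∞.
7P = ∞, so the order is 7.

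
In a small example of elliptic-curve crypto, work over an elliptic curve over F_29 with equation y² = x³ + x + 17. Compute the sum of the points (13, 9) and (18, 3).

(13, 9) + (18, 3). λ = (3 - 9)/(18 - 13) ≡ 23/5 mod 29. 5⁻¹ ≡ 6 (mod 29), so λ ≡ 22.
  x = λ² - 13 - 18 = 484 - 31 ≡ 18; y = λ·(13 - 18) - 9 ≡ 26. → (18, 26)

(18, 26)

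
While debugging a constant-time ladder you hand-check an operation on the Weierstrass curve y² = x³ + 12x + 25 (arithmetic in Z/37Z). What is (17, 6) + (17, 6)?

(29, 3)

tangent at (17, 6): λ = (3·17² + 12)/(2·6) ≡ 28/12. 12⁻¹ ≡ 34 (mod 37), so λ ≡ 28·34 ≡ 27.
  x = λ² - 17 - 17 = 729 - 34 ≡ 29; y = λ·(17 - 29) - 6 ≡ 3. → (29, 3)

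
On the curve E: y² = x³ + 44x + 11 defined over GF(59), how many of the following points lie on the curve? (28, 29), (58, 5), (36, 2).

(28, 29): 29² ≡ 15, rhs ≡ 8 → off.
(58, 5): 5² ≡ 25, rhs ≡ 25 → on.
(36, 2): 2² ≡ 4, rhs ≡ 48 → off.

1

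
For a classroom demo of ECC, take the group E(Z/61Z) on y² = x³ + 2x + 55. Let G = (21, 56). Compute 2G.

tangent at (21, 56): λ = (3·21² + 2)/(2·56) ≡ 44/51. 51⁻¹ ≡ 6 (mod 61), so λ ≡ 44·6 ≡ 20.
  x = λ² - 21 - 21 = 400 - 42 ≡ 53; y = λ·(21 - 53) - 56 ≡ 36. → (53, 36)

(53, 36)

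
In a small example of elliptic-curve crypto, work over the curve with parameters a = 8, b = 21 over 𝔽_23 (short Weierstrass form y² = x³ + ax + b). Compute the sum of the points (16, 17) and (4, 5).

(16, 17) + (4, 5). λ = (5 - 17)/(4 - 16) ≡ 11/11 mod 23. 11⁻¹ ≡ 21 (mod 23), so λ ≡ 1.
  x = λ² - 16 - 4 = 1 - 20 ≡ 4; y = λ·(16 - 4) - 17 ≡ 18. → (4, 18)

(4, 18)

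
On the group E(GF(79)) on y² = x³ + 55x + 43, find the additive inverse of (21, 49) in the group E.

(21, 30)

-(21, 49) = (21, -49 mod 79) = (21, 30).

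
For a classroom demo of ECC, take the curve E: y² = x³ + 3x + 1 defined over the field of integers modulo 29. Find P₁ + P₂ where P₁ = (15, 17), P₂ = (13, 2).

(15, 17) + (13, 2). λ = (2 - 17)/(13 - 15) ≡ 14/27 mod 29. 27⁻¹ ≡ 14 (mod 29) since 27·14 = 378 ≡ 1, so λ ≡ 22.
  x = λ² - 15 - 13 = 484 - 28 ≡ 21; y = λ·(15 - 21) - 17 ≡ 25. → (21, 25)

(21, 25)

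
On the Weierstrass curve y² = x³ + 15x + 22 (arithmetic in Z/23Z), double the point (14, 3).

tangent at (14, 3): λ = (3·14² + 15)/(2·3) ≡ 5/6. 6⁻¹ ≡ 4 (mod 23), so λ ≡ 5·4 ≡ 20.
  x = λ² - 14 - 14 = 400 - 28 ≡ 4; y = λ·(14 - 4) - 3 ≡ 13. → (4, 13)

(4, 13)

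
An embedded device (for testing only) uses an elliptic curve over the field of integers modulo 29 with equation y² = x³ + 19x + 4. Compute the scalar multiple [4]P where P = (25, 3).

Repeated addition: build up to 4P.
2P: tangent at (25, 3): λ = (3·25² + 19)/(2·3) ≡ 9/6. 6⁻¹ ≡ 5 (mod 29), so λ ≡ 9·5 ≡ 16.
  x = λ² - 25 - 25 = 256 - 50 ≡ 3; y = λ·(25 - 3) - 3 ≡ 1. → (3, 1)
3P: (3, 1) + (25, 3). λ = (3 - 1)/(25 - 3) ≡ 2/22 mod 29. 22⁻¹ ≡ 4 (mod 29), so λ ≡ 8.
  x = λ² - 3 - 25 = 64 - 28 ≡ 7; y = λ·(3 - 7) - 1 ≡ 25. → (7, 25)
4P: (7, 25) + (25, 3). λ = (3 - 25)/(25 - 7) ≡ 7/18 mod 29. 18⁻¹ ≡ 21 (mod 29), so λ ≡ 2.
  x = λ² - 7 - 25 = 4 - 32 ≡ 1; y = λ·(7 - 1) - 25 ≡ 16. → (1, 16)

(1, 16)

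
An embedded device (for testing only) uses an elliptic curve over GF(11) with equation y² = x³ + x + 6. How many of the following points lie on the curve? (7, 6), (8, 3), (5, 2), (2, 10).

2

(7, 6): 6² ≡ 3, rhs ≡ 4 → off.
(8, 3): 3² ≡ 9, rhs ≡ 9 → on.
(5, 2): 2² ≡ 4, rhs ≡ 4 → on.
(2, 10): 10² ≡ 1, rhs ≡ 5 → off.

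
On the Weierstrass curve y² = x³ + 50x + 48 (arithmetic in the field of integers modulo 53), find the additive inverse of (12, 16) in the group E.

(12, 37)

-(12, 16) = (12, -16 mod 53) = (12, 37).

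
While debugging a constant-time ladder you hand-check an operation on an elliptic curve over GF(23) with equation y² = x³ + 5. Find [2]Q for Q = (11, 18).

tangent at (11, 18): λ = (3·11² + 0)/(2·18) ≡ 18/13. 13⁻¹ ≡ 16 (mod 23) since 13·16 = 208 ≡ 1, so λ ≡ 18·16 ≡ 12.
  x = λ² - 11 - 11 = 144 - 22 ≡ 7; y = λ·(11 - 7) - 18 ≡ 7. → (7, 7)

(7, 7)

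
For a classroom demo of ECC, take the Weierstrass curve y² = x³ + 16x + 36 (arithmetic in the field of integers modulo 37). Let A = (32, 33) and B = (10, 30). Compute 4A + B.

First 4A:
Repeated addition: build up to 4A.
2A: tangent at (32, 33): λ = (3·32² + 16)/(2·33) ≡ 17/29. 29⁻¹ ≡ 23 (mod 37) since 29·23 = 667 ≡ 1, so λ ≡ 17·23 ≡ 21.
  x = λ² - 32 - 32 = 441 - 64 ≡ 7; y = λ·(32 - 7) - 33 ≡ 11. → (7, 11)
3A: (7, 11) + (32, 33). λ = (33 - 11)/(32 - 7) ≡ 22/25 mod 37. 25⁻¹ ≡ 3 (mod 37), so λ ≡ 29.
  x = λ² - 7 - 32 = 841 - 39 ≡ 25; y = λ·(7 - 25) - 11 ≡ 22. → (25, 22)
4A: (25, 22) + (32, 33). λ = (33 - 22)/(32 - 25) ≡ 11/7 mod 37. 7⁻¹ ≡ 16 (mod 37), so λ ≡ 28.
  x = λ² - 25 - 32 = 784 - 57 ≡ 24; y = λ·(25 - 24) - 22 ≡ 6. → (24, 6)
4A = (24, 6).
Finally 4A + B:
(24, 6) + (10, 30). λ = (30 - 6)/(10 - 24) ≡ 24/23 mod 37. 23⁻¹ ≡ 29 (mod 37), so λ ≡ 30.
  x = λ² - 24 - 10 = 900 - 34 ≡ 15; y = λ·(24 - 15) - 6 ≡ 5. → (15, 5)

(15, 5)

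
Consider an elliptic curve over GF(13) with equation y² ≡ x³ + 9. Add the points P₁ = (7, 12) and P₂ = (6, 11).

(1, 7)

(7, 12) + (6, 11). λ = (11 - 12)/(6 - 7) ≡ 12/12 mod 13. 12⁻¹ ≡ 12 (mod 13), so λ ≡ 1.
  x = λ² - 7 - 6 = 1 - 13 ≡ 1; y = λ·(7 - 1) - 12 ≡ 7. → (1, 7)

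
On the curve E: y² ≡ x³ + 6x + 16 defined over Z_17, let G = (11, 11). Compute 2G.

tangent at (11, 11): λ = (3·11² + 6)/(2·11) ≡ 12/5. 5⁻¹ ≡ 7 (mod 17), so λ ≡ 12·7 ≡ 16.
  x = λ² - 11 - 11 = 256 - 22 ≡ 13; y = λ·(11 - 13) - 11 ≡ 8. → (13, 8)

(13, 8)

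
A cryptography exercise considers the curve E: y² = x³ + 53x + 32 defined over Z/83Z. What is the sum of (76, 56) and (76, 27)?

O

The two points share x = 76 and their y-coordinates satisfy 56 + 27 ≡ 0 (mod 83), so they are inverses. Their sum is ∞.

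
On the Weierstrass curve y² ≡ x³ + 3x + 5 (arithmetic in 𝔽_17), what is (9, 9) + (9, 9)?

(12, 1)

tangent at (9, 9): λ = (3·9² + 3)/(2·9) ≡ 8/1. 1⁻¹ ≡ 1 (mod 17), so λ ≡ 8·1 ≡ 8.
  x = λ² - 9 - 9 = 64 - 18 ≡ 12; y = λ·(9 - 12) - 9 ≡ 1. → (12, 1)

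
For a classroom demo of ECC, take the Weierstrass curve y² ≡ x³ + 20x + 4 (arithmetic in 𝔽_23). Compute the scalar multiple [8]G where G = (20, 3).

Repeated addition: build up to 8G.
2G: tangent at (20, 3): λ = (3·20² + 20)/(2·3) ≡ 1/6. 6⁻¹ ≡ 4 (mod 23), so λ ≡ 1·4 ≡ 4.
  x = λ² - 20 - 20 = 16 - 40 ≡ 22; y = λ·(20 - 22) - 3 ≡ 12. → (22, 12)
3G: (22, 12) + (20, 3). λ = (3 - 12)/(20 - 22) ≡ 14/21 mod 23. 21⁻¹ ≡ 11 (mod 23), so λ ≡ 16.
  x = λ² - 22 - 20 = 256 - 42 ≡ 7; y = λ·(22 - 7) - 12 ≡ 21. → (7, 21)
4G: (7, 21) + (20, 3). λ = (3 - 21)/(20 - 7) ≡ 5/13 mod 23. 13⁻¹ ≡ 16 (mod 23) since 13·16 = 208 ≡ 1, so λ ≡ 11.
  x = λ² - 7 - 20 = 121 - 27 ≡ 2; y = λ·(7 - 2) - 21 ≡ 11. → (2, 11)
5G: (2, 11) + (20, 3). λ = (3 - 11)/(20 - 2) ≡ 15/18 mod 23. 18⁻¹ ≡ 9 (mod 23) since 18·9 = 162 ≡ 1, so λ ≡ 20.
  x = λ² - 2 - 20 = 400 - 22 ≡ 10; y = λ·(2 - 10) - 11 ≡ 13. → (10, 13)
6G: (10, 13) + (20, 3). λ = (3 - 13)/(20 - 10) ≡ 13/10 mod 23. 10⁻¹ ≡ 7 (mod 23), so λ ≡ 22.
  x = λ² - 10 - 20 = 484 - 30 ≡ 17; y = λ·(10 - 17) - 13 ≡ 17. → (17, 17)
7G: (17, 17) + (20, 3). λ = (3 - 17)/(20 - 17) ≡ 9/3 mod 23. 3⁻¹ ≡ 8 (mod 23), so λ ≡ 3.
  x = λ² - 17 - 20 = 9 - 37 ≡ 18; y = λ·(17 - 18) - 17 ≡ 3. → (18, 3)
8G: (18, 3) + (20, 3). λ = (3 - 3)/(20 - 18) ≡ 0/2 mod 23. 2⁻¹ ≡ 12 (mod 23) since 2·12 = 24 ≡ 1, so λ ≡ 0.
  x = λ² - 18 - 20 = 0 - 38 ≡ 8; y = λ·(18 - 8) - 3 ≡ 20. → (8, 20)

(8, 20)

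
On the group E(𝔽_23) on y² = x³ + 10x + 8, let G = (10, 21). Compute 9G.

(16, 3)

Repeated addition: build up to 9G.
2G: tangent at (10, 21): λ = (3·10² + 10)/(2·21) ≡ 11/19. 19⁻¹ ≡ 17 (mod 23) since 19·17 = 323 ≡ 1, so λ ≡ 11·17 ≡ 3.
  x = λ² - 10 - 10 = 9 - 20 ≡ 12; y = λ·(10 - 12) - 21 ≡ 19. → (12, 19)
3G: (12, 19) + (10, 21). λ = (21 - 19)/(10 - 12) ≡ 2/21 mod 23. 21⁻¹ ≡ 11 (mod 23), so λ ≡ 22.
  x = λ² - 12 - 10 = 484 - 22 ≡ 2; y = λ·(12 - 2) - 19 ≡ 17. → (2, 17)
4G: (2, 17) + (10, 21). λ = (21 - 17)/(10 - 2) ≡ 4/8 mod 23. 8⁻¹ ≡ 3 (mod 23) since 8·3 = 24 ≡ 1, so λ ≡ 12.
  x = λ² - 2 - 10 = 144 - 12 ≡ 17; y = λ·(2 - 17) - 17 ≡ 10. → (17, 10)
5G: (17, 10) + (10, 21). λ = (21 - 10)/(10 - 17) ≡ 11/16 mod 23. 16⁻¹ ≡ 13 (mod 23), so λ ≡ 5.
  x = λ² - 17 - 10 = 25 - 27 ≡ 21; y = λ·(17 - 21) - 10 ≡ 16. → (21, 16)
6G: (21, 16) + (10, 21). λ = (21 - 16)/(10 - 21) ≡ 5/12 mod 23. 12⁻¹ ≡ 2 (mod 23) since 12·2 = 24 ≡ 1, so λ ≡ 10.
  x = λ² - 21 - 10 = 100 - 31 ≡ 0; y = λ·(21 - 0) - 16 ≡ 10. → (0, 10)
7G: (0, 10) + (10, 21). λ = (21 - 10)/(10 - 0) ≡ 11/10 mod 23. 10⁻¹ ≡ 7 (mod 23) since 10·7 = 70 ≡ 1, so λ ≡ 8.
  x = λ² - 0 - 10 = 64 - 10 ≡ 8; y = λ·(0 - 8) - 10 ≡ 18. → (8, 18)
8G: (8, 18) + (10, 21). λ = (21 - 18)/(10 - 8) ≡ 3/2 mod 23. 2⁻¹ ≡ 12 (mod 23), so λ ≡ 13.
  x = λ² - 8 - 10 = 169 - 18 ≡ 13; y = λ·(8 - 13) - 18 ≡ 9. → (13, 9)
9G: (13, 9) + (10, 21). λ = (21 - 9)/(10 - 13) ≡ 12/20 mod 23. 20⁻¹ ≡ 15 (mod 23), so λ ≡ 19.
  x = λ² - 13 - 10 = 361 - 23 ≡ 16; y = λ·(13 - 16) - 9 ≡ 3. → (16, 3)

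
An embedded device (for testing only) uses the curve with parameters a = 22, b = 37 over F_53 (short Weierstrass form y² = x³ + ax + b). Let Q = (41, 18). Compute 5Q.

Double-and-add on 5 = (101)₂. Start with Q = (41, 18) for the leading 1-bit.
double: tangent at (41, 18): λ = (3·41² + 22)/(2·18) ≡ 30/36. 36⁻¹ ≡ 28 (mod 53) since 36·28 = 1008 ≡ 1, so λ ≡ 30·28 ≡ 45.
  x = λ² - 41 - 41 = 2025 - 82 ≡ 35; y = λ·(41 - 35) - 18 ≡ 40. → (35, 40)
double: tangent at (35, 40): λ = (3·35² + 22)/(2·40) ≡ 40/27. 27⁻¹ ≡ 2 (mod 53) since 27·2 = 54 ≡ 1, so λ ≡ 40·2 ≡ 27.
  x = λ² - 35 - 35 = 729 - 70 ≡ 23; y = λ·(35 - 23) - 40 ≡ 19. → (23, 19)
add Q: (23, 19) + (41, 18). λ = (18 - 19)/(41 - 23) ≡ 52/18 mod 53. 18⁻¹ ≡ 3 (mod 53), so λ ≡ 50.
  x = λ² - 23 - 41 = 2500 - 64 ≡ 51; y = λ·(23 - 51) - 19 ≡ 12. → (51, 12)

(51, 12)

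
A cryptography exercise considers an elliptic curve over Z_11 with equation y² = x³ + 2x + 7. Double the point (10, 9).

(7, 1)

tangent at (10, 9): λ = (3·10² + 2)/(2·9) ≡ 5/7. 7⁻¹ ≡ 8 (mod 11), so λ ≡ 5·8 ≡ 7.
  x = λ² - 10 - 10 = 49 - 20 ≡ 7; y = λ·(10 - 7) - 9 ≡ 1. → (7, 1)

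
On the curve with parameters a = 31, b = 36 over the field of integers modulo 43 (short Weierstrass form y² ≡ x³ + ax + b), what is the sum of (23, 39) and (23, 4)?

The two points share x = 23 and their y-coordinates satisfy 39 + 4 ≡ 0 (mod 43), so they are inverses. Their sum is O.

O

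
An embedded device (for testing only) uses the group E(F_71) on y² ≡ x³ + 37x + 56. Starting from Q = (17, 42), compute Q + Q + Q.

(49, 66)

Repeated addition: build up to 3Q.
2Q: tangent at (17, 42): λ = (3·17² + 37)/(2·42) ≡ 52/13. 13⁻¹ ≡ 11 (mod 71) since 13·11 = 143 ≡ 1, so λ ≡ 52·11 ≡ 4.
  x = λ² - 17 - 17 = 16 - 34 ≡ 53; y = λ·(17 - 53) - 42 ≡ 27. → (53, 27)
3Q: (53, 27) + (17, 42). λ = (42 - 27)/(17 - 53) ≡ 15/35 mod 71. 35⁻¹ ≡ 69 (mod 71), so λ ≡ 41.
  x = λ² - 53 - 17 = 1681 - 70 ≡ 49; y = λ·(53 - 49) - 27 ≡ 66. → (49, 66)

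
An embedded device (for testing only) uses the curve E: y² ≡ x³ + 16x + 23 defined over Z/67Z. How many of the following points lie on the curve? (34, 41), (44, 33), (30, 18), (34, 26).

3

(34, 41): 41² ≡ 6, rhs ≡ 6 → on.
(44, 33): 33² ≡ 17, rhs ≡ 17 → on.
(30, 18): 18² ≡ 56, rhs ≡ 33 → off.
(34, 26): 26² ≡ 6, rhs ≡ 6 → on.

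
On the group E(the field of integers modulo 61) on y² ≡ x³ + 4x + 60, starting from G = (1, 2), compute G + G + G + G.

(36, 45)

Repeated addition: build up to 4G.
2G: tangent at (1, 2): λ = (3·1² + 4)/(2·2) ≡ 7/4. 4⁻¹ ≡ 46 (mod 61) since 4·46 = 184 ≡ 1, so λ ≡ 7·46 ≡ 17.
  x = λ² - 1 - 1 = 289 - 2 ≡ 43; y = λ·(1 - 43) - 2 ≡ 16. → (43, 16)
3G: (43, 16) + (1, 2). λ = (2 - 16)/(1 - 43) ≡ 47/19 mod 61. 19⁻¹ ≡ 45 (mod 61), so λ ≡ 41.
  x = λ² - 43 - 1 = 1681 - 44 ≡ 51; y = λ·(43 - 51) - 16 ≡ 22. → (51, 22)
4G: (51, 22) + (1, 2). λ = (2 - 22)/(1 - 51) ≡ 41/11 mod 61. 11⁻¹ ≡ 50 (mod 61), so λ ≡ 37.
  x = λ² - 51 - 1 = 1369 - 52 ≡ 36; y = λ·(51 - 36) - 22 ≡ 45. → (36, 45)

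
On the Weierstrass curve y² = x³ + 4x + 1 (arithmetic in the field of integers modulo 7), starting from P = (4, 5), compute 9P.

(4, 2)

Repeated addition: build up to 9P.
2P: tangent at (4, 5): λ = (3·4² + 4)/(2·5) ≡ 3/3. 3⁻¹ ≡ 5 (mod 7) since 3·5 = 15 ≡ 1, so λ ≡ 3·5 ≡ 1.
  x = λ² - 4 - 4 = 1 - 8 ≡ 0; y = λ·(4 - 0) - 5 ≡ 6. → (0, 6)
3P: (0, 6) + (4, 5). λ = (5 - 6)/(4 - 0) ≡ 6/4 mod 7. 4⁻¹ ≡ 2 (mod 7), so λ ≡ 5.
  x = λ² - 0 - 4 = 25 - 4 ≡ 0; y = λ·(0 - 0) - 6 ≡ 1. → (0, 1)
4P: (0, 1) + (4, 5). λ = (5 - 1)/(4 - 0) ≡ 4/4 mod 7. 4⁻¹ ≡ 2 (mod 7) since 4·2 = 8 ≡ 1, so λ ≡ 1.
  x = λ² - 0 - 4 = 1 - 4 ≡ 4; y = λ·(0 - 4) - 1 ≡ 2. → (4, 2)
5P: (4, 2) + (4, 5): same x and y₁ ≡ -y₂, so the sum is O.
6P: O + (4, 5) = (4, 5) (identity).
7P: tangent at (4, 5): λ = (3·4² + 4)/(2·5) ≡ 3/3. 3⁻¹ ≡ 5 (mod 7), so λ ≡ 3·5 ≡ 1.
  x = λ² - 4 - 4 = 1 - 8 ≡ 0; y = λ·(4 - 0) - 5 ≡ 6. → (0, 6)
8P: (0, 6) + (4, 5). λ = (5 - 6)/(4 - 0) ≡ 6/4 mod 7. 4⁻¹ ≡ 2 (mod 7), so λ ≡ 5.
  x = λ² - 0 - 4 = 25 - 4 ≡ 0; y = λ·(0 - 0) - 6 ≡ 1. → (0, 1)
9P: (0, 1) + (4, 5). λ = (5 - 1)/(4 - 0) ≡ 4/4 mod 7. 4⁻¹ ≡ 2 (mod 7), so λ ≡ 1.
  x = λ² - 0 - 4 = 1 - 4 ≡ 4; y = λ·(0 - 4) - 1 ≡ 2. → (4, 2)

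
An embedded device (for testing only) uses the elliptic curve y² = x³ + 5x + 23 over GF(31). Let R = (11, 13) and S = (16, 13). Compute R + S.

(4, 18)

(11, 13) + (16, 13). λ = (13 - 13)/(16 - 11) ≡ 0/5 mod 31. 5⁻¹ ≡ 25 (mod 31) since 5·25 = 125 ≡ 1, so λ ≡ 0.
  x = λ² - 11 - 16 = 0 - 27 ≡ 4; y = λ·(11 - 4) - 13 ≡ 18. → (4, 18)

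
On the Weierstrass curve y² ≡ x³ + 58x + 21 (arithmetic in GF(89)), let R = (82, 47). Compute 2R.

(4, 36)

tangent at (82, 47): λ = (3·82² + 58)/(2·47) ≡ 27/5. 5⁻¹ ≡ 18 (mod 89), so λ ≡ 27·18 ≡ 41.
  x = λ² - 82 - 82 = 1681 - 164 ≡ 4; y = λ·(82 - 4) - 47 ≡ 36. → (4, 36)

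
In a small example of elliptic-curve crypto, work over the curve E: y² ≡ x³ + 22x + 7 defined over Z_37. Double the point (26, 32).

tangent at (26, 32): λ = (3·26² + 22)/(2·32) ≡ 15/27. 27⁻¹ ≡ 11 (mod 37) since 27·11 = 297 ≡ 1, so λ ≡ 15·11 ≡ 17.
  x = λ² - 26 - 26 = 289 - 52 ≡ 15; y = λ·(26 - 15) - 32 ≡ 7. → (15, 7)

(15, 7)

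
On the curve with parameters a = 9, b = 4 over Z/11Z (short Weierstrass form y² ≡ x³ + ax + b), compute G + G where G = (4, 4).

(1, 5)

tangent at (4, 4): λ = (3·4² + 9)/(2·4) ≡ 2/8. 8⁻¹ ≡ 7 (mod 11), so λ ≡ 2·7 ≡ 3.
  x = λ² - 4 - 4 = 9 - 8 ≡ 1; y = λ·(4 - 1) - 4 ≡ 5. → (1, 5)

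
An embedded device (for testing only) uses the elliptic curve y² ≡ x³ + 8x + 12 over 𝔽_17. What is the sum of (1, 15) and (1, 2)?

The two points share x = 1 and their y-coordinates satisfy 15 + 2 ≡ 0 (mod 17), so they are inverses. Their sum is O.

O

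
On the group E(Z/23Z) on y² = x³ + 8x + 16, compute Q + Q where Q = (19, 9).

tangent at (19, 9): λ = (3·19² + 8)/(2·9) ≡ 10/18. 18⁻¹ ≡ 9 (mod 23) since 18·9 = 162 ≡ 1, so λ ≡ 10·9 ≡ 21.
  x = λ² - 19 - 19 = 441 - 38 ≡ 12; y = λ·(19 - 12) - 9 ≡ 0. → (12, 0)

(12, 0)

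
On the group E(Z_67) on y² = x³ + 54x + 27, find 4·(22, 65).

(19, 41)

Write P = (22, 65).
Repeated addition: build up to 4P.
2P: tangent at (22, 65): λ = (3·22² + 54)/(2·65) ≡ 32/63. 63⁻¹ ≡ 50 (mod 67), so λ ≡ 32·50 ≡ 59.
  x = λ² - 22 - 22 = 3481 - 44 ≡ 20; y = λ·(22 - 20) - 65 ≡ 53. → (20, 53)
3P: (20, 53) + (22, 65). λ = (65 - 53)/(22 - 20) ≡ 12/2 mod 67. 2⁻¹ ≡ 34 (mod 67), so λ ≡ 6.
  x = λ² - 20 - 22 = 36 - 42 ≡ 61; y = λ·(20 - 61) - 53 ≡ 36. → (61, 36)
4P: (61, 36) + (22, 65). λ = (65 - 36)/(22 - 61) ≡ 29/28 mod 67. 28⁻¹ ≡ 12 (mod 67), so λ ≡ 13.
  x = λ² - 61 - 22 = 169 - 83 ≡ 19; y = λ·(61 - 19) - 36 ≡ 41. → (19, 41)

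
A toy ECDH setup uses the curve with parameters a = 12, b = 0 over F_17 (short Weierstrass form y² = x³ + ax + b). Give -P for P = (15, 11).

-(15, 11) = (15, -11 mod 17) = (15, 6).

(15, 6)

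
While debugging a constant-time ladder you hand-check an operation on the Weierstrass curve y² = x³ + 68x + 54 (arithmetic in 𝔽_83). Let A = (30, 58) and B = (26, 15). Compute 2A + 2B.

First 2A:
Repeated addition: build up to 2A.
2A: tangent at (30, 58): λ = (3·30² + 68)/(2·58) ≡ 29/33. 33⁻¹ ≡ 78 (mod 83) since 33·78 = 2574 ≡ 1, so λ ≡ 29·78 ≡ 21.
  x = λ² - 30 - 30 = 441 - 60 ≡ 49; y = λ·(30 - 49) - 58 ≡ 41. → (49, 41)
2A = (49, 41).
Next 2B:
Repeated addition: build up to 2B.
2B: tangent at (26, 15): λ = (3·26² + 68)/(2·15) ≡ 21/30. 30⁻¹ ≡ 36 (mod 83) since 30·36 = 1080 ≡ 1, so λ ≡ 21·36 ≡ 9.
  x = λ² - 26 - 26 = 81 - 52 ≡ 29; y = λ·(26 - 29) - 15 ≡ 41. → (29, 41)
2B = (29, 41).
Finally 2A + 2B:
(49, 41) + (29, 41). λ = (41 - 41)/(29 - 49) ≡ 0/63 mod 83. 63⁻¹ ≡ 29 (mod 83) since 63·29 = 1827 ≡ 1, so λ ≡ 0.
  x = λ² - 49 - 29 = 0 - 78 ≡ 5; y = λ·(49 - 5) - 41 ≡ 42. → (5, 42)

(5, 42)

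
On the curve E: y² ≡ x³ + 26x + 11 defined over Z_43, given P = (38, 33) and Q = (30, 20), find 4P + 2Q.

First 4P:
Repeated addition: build up to 4P.
2P: tangent at (38, 33): λ = (3·38² + 26)/(2·33) ≡ 15/23. 23⁻¹ ≡ 15 (mod 43) since 23·15 = 345 ≡ 1, so λ ≡ 15·15 ≡ 10.
  x = λ² - 38 - 38 = 100 - 76 ≡ 24; y = λ·(38 - 24) - 33 ≡ 21. → (24, 21)
3P: (24, 21) + (38, 33). λ = (33 - 21)/(38 - 24) ≡ 12/14 mod 43. 14⁻¹ ≡ 40 (mod 43), so λ ≡ 7.
  x = λ² - 24 - 38 = 49 - 62 ≡ 30; y = λ·(24 - 30) - 21 ≡ 23. → (30, 23)
4P: (30, 23) + (38, 33). λ = (33 - 23)/(38 - 30) ≡ 10/8 mod 43. 8⁻¹ ≡ 27 (mod 43), so λ ≡ 12.
  x = λ² - 30 - 38 = 144 - 68 ≡ 33; y = λ·(30 - 33) - 23 ≡ 27. → (33, 27)
4P = (33, 27).
Next 2Q:
Repeated addition: build up to 2Q.
2Q: tangent at (30, 20): λ = (3·30² + 26)/(2·20) ≡ 17/40. 40⁻¹ ≡ 14 (mod 43) since 40·14 = 560 ≡ 1, so λ ≡ 17·14 ≡ 23.
  x = λ² - 30 - 30 = 529 - 60 ≡ 39; y = λ·(30 - 39) - 20 ≡ 31. → (39, 31)
2Q = (39, 31).
Finally 4P + 2Q:
(33, 27) + (39, 31). λ = (31 - 27)/(39 - 33) ≡ 4/6 mod 43. 6⁻¹ ≡ 36 (mod 43), so λ ≡ 15.
  x = λ² - 33 - 39 = 225 - 72 ≡ 24; y = λ·(33 - 24) - 27 ≡ 22. → (24, 22)

(24, 22)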